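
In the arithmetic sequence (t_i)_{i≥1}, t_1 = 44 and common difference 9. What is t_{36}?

359

t_i = 44 + (i - 1)·9.
t_{36} = 44 + 35·9 = 359.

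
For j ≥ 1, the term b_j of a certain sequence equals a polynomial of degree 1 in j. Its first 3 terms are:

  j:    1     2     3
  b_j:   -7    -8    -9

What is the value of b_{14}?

1st diffs: -1, -1 (constant).
So b_j = -j - 6.
Evaluating at j = 14 gives b_{14} = -20.

-20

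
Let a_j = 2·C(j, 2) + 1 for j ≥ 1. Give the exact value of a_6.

31

C(6, 2) = 15, so a_6 = 31.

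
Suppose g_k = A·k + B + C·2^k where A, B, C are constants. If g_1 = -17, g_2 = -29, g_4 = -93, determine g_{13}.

Plug in k = 1, 2, 4: A + B + 2C = -17; 2A + B + 4C = -29; 4A + B + 16C = -93.
Subtracting the first from the second: A + 2C = -12.
Subtracting the second from the third: 2A + 12C = -64.
Solving: C = -5, A = -2, then B = -5.
Therefore g_{13} = -26 + (-5) + (-5)·8192 = -40991.

-40991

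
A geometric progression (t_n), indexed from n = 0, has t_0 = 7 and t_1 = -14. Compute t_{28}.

Common ratio r = -2.
t_n = 7·(-2)^(n-0).
t_{28} = 7·(-2)^28 = 1879048192.

1879048192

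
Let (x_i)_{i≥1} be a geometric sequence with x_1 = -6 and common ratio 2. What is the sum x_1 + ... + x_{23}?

-50331642

x_i = (-6)·2^(i-1).
S = (-6)·(2^23 - 1)/(2 - 1) = (-6)·(8388608 - 1)/(1) = -50331642.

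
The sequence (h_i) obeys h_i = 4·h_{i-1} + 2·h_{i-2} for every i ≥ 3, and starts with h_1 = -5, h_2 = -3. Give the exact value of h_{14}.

-286995648

Iterate the recurrence:
h_3 = -22  h_4 = -94  h_5 = -420  …  h_{11} = -3257952  h_{12} = -14496224  h_{13} = -64500800  h_{14} = -286995648.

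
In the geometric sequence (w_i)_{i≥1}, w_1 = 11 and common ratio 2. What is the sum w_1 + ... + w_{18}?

w_i = 11·2^(i-1).
S = 11·(2^18 - 1)/(2 - 1) = 11·(262144 - 1)/(1) = 2883573.

2883573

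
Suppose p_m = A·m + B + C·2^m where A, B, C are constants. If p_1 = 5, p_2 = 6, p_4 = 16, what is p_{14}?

16374

At m = 1, 2, 4: A + B + 2C = 5; 2A + B + 4C = 6; 4A + B + 16C = 16.
Subtracting the first from the second: A + 2C = 1.
Subtracting the second from the third: 2A + 12C = 10.
Solving: C = 1, A = -1, then B = 4.
So p_m = -1·m + 4 + 1·2^m; at m=14 this is 16374.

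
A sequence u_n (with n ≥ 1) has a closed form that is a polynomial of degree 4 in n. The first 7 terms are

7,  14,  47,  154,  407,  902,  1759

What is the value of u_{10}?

1st diffs: 7, 33, 107, 253, 495, 857.
2nd diffs: 26, 74, 146, 242, 362.
3rd diffs: 48, 72, 96, 120.
4th diffs: 24, 24, 24 (constant).
Newton forward-difference form: u_n = 7 + 7·C(n-1,1) + 26·C(n-1,2) + 48·C(n-1,3) + 24·C(n-1,4).
At n = 10: n-1 = 9, so u_{10} = 7 + 63 + 936 + 4032 + 3024 = 8062.

8062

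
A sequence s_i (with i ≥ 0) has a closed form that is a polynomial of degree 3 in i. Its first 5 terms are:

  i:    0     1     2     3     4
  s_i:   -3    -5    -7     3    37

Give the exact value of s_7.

1st diffs: -2, -2, 10, 34.
2nd diffs: 0, 12, 24.
3rd diffs: 12, 12 (constant).
So s_i = 2i^3 - 6i^2 + 2i - 3.
Evaluating at i = 7 gives s_7 = 403.

403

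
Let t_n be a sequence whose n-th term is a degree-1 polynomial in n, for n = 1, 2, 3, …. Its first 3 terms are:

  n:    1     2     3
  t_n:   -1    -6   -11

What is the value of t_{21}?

1st diffs: -5, -5 (constant).
So t_n = -5n + 4.
Evaluating at n = 21 gives t_{21} = -101.

-101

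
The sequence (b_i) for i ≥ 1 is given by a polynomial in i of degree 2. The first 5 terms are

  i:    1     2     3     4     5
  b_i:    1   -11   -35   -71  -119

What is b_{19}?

1st diffs: -12, -24, -36, -48.
2nd diffs: -12, -12, -12 (constant).
Newton forward-difference form: b_i = 1 + (-12)·C(i-1,1) + (-12)·C(i-1,2).
At i = 19: i-1 = 18, so b_{19} = 1 - 216 - 1836 = -2051.

-2051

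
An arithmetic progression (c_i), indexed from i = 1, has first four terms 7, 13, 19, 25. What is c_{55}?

Common difference d = 6.
c_i = 7 + (i - 1)·6.
c_{55} = 7 + 54·6 = 331.

331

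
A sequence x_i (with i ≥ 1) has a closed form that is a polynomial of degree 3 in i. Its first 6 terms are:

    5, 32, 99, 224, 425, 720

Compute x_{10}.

1st diffs: 27, 67, 125, 201, 295.
2nd diffs: 40, 58, 76, 94.
3rd diffs: 18, 18, 18 (constant).
Newton forward-difference form: x_i = 5 + 27·C(i-1,1) + 40·C(i-1,2) + 18·C(i-1,3).
At i = 10: i-1 = 9, so x_{10} = 5 + 243 + 1440 + 1512 = 3200.

3200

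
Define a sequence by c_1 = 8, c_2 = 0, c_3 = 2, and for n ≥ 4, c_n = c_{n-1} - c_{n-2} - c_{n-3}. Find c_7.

Compute successive terms:
c_4 = -6, c_5 = -8, c_6 = -4, c_7 = 10.

10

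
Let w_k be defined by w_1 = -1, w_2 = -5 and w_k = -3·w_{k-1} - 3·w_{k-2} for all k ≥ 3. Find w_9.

Step forward from the initial values:
w_3 = 18; w_4 = -39; w_5 = 63; w_6 = -72; w_7 = 27; w_8 = 135; w_9 = -486.

-486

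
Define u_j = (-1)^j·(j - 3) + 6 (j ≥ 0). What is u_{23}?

-14

(-1)^23 = -1; j - 3 at j=23 is 20; so u_{23} = -14.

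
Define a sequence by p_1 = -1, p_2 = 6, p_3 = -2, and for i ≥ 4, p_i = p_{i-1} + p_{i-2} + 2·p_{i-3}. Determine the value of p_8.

Step forward from the initial values:
p_4 = 2  p_5 = 12  p_6 = 10  p_7 = 26  p_8 = 60.

60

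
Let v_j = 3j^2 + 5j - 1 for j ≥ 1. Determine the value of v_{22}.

1561

v_{22} = 3·22^2 + 5·22 - 1 = 1561.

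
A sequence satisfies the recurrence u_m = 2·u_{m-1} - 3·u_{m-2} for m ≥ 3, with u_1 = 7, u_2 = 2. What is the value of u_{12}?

Iterate the recurrence:
u_3 = -17;  u_4 = -40;  u_5 = -29;  u_6 = 62;  u_7 = 211;  u_8 = 236;  u_9 = -161;  u_{10} = -1030;  u_{11} = -1577;  u_{12} = -64.

-64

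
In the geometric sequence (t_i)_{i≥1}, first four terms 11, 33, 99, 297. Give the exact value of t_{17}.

Common ratio r = 3.
t_i = 11·3^(i-1).
t_{17} = 11·3^16 = 473513931.

473513931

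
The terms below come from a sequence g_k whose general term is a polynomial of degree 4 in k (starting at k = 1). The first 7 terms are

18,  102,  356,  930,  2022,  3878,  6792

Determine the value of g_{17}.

193122

1st diffs: 84, 254, 574, 1092, 1856, 2914.
2nd diffs: 170, 320, 518, 764, 1058.
3rd diffs: 150, 198, 246, 294.
4th diffs: 48, 48, 48 (constant).
So g_k = 2k^4 + 5k^3 + 5k^2 + 4k + 2.
Evaluating at k = 17 gives g_{17} = 193122.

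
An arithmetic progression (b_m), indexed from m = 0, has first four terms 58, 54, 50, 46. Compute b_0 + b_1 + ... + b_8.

Common difference d = -4.
b_m = 58 + (m - 0)·(-4).
b_8 = 26; S = 9·(58 + 26)/2 = 378.

378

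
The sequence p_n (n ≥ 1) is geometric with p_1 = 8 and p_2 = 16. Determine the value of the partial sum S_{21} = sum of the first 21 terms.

16777208

Common ratio r = 2.
p_n = 8·2^(n-1).
S = 8·(2^21 - 1)/(2 - 1) = 8·(2097152 - 1)/(1) = 16777208.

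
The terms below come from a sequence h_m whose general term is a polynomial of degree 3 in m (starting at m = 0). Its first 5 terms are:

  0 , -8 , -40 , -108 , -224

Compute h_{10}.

1st diffs: -8, -32, -68, -116.
2nd diffs: -24, -36, -48.
3rd diffs: -12, -12 (constant).
So h_m = -2m^3 - 6m^2.
Evaluating at m = 10 gives h_{10} = -2600.

-2600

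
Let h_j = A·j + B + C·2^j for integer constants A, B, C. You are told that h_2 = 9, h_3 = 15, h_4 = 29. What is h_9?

1011

Plug in j = 2, 3, 4: 2A + B + 4C = 9; 3A + B + 8C = 15; 4A + B + 16C = 29.
Subtracting the first from the second: A + 4C = 6.
Subtracting the second from the third: A + 8C = 14.
Solving: C = 2, A = -2, then B = 5.
So h_j = -2·j + 5 + 2·2^j; at j=9 this is 1011.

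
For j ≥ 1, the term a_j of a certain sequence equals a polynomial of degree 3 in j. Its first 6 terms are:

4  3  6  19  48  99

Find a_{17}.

1st diffs: -1, 3, 13, 29, 51.
2nd diffs: 4, 10, 16, 22.
3rd diffs: 6, 6, 6 (constant).
Newton forward-difference form: a_j = 4 + (-1)·C(j-1,1) + 4·C(j-1,2) + 6·C(j-1,3).
At j = 17: j-1 = 16, so a_{17} = 4 - 16 + 480 + 3360 = 3828.

3828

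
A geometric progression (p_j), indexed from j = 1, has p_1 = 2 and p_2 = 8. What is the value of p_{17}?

Common ratio r = 4.
p_j = 2·4^(j-1).
p_{17} = 2·4^16 = 8589934592.

8589934592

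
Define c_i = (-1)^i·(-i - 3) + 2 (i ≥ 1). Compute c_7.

12

(-1)^7 = -1; -i - 3 at i=7 is -10; so c_7 = 12.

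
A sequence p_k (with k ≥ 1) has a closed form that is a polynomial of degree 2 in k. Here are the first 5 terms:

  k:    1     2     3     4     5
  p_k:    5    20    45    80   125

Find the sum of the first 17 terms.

8925

1st diffs: 15, 25, 35, 45.
2nd diffs: 10, 10, 10 (constant).
So p_k = 5k^2.
Continuing: …, 180, 245, 320, 405, …, p_{17} = 1445.
Summing k = 1..17 (17 terms) gives 8925.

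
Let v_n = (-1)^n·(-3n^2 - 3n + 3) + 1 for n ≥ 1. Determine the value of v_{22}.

-1514

(-1)^22 = 1; -3n^2 - 3n + 3 at n=22 is -1515; so v_{22} = -1514.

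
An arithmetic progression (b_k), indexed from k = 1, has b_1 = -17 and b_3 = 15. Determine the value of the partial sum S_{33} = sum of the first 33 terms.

Common difference d = (15 - (-17)) / (3 - 1) = 16.
b_k = -17 + (k - 1)·16.
b_{33} = 495; S = 33·(-17 + 495)/2 = 7887.

7887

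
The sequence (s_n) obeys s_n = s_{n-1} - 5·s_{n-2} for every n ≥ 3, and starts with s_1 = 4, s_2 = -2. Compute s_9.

Applying the relation repeatedly:
s_3 = -22, s_4 = -12, s_5 = 98, s_6 = 158, s_7 = -332, s_8 = -1122, s_9 = 538.

538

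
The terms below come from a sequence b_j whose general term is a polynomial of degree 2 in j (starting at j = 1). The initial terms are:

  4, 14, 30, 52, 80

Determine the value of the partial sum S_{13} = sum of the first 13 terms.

1st diffs: 10, 16, 22, 28.
2nd diffs: 6, 6, 6 (constant).
Newton forward-difference form: b_j = 4 + 10·C(j-1,1) + 6·C(j-1,2).
Continuing: …, 114, 154, 200, 252, …, b_{13} = 520.
Summing j = 1..13 (13 terms) gives 2548.

2548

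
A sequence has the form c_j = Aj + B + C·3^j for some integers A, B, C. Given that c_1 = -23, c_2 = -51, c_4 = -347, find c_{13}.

Write the equations: A + B + 3C = -23; 2A + B + 9C = -51; 4A + B + 81C = -347.
Subtracting the first from the second: A + 6C = -28.
Subtracting the second from the third: 2A + 72C = -296.
Solving: C = -4, A = -4, then B = -7.
Therefore c_{13} = -52 + (-7) + (-4)·1594323 = -6377351.

-6377351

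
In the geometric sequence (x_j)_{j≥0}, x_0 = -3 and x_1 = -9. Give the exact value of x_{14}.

Common ratio r = 3.
x_j = (-3)·3^(j-0).
x_{14} = (-3)·3^14 = -14348907.

-14348907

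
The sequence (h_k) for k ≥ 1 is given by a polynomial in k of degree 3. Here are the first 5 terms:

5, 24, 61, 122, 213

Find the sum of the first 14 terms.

14357

1st diffs: 19, 37, 61, 91.
2nd diffs: 18, 24, 30.
3rd diffs: 6, 6 (constant).
So h_k = k^3 + 3k^2 + 3k - 2.
Continuing: …, 340, 509, 726, 997, …, h_{14} = 3372.
Summing k = 1..14 (14 terms) gives 14357.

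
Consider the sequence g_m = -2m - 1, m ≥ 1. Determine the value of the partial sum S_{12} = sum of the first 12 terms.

-168

Over m = 1..12: Σm = 78.
Total = (-2)·78 + (-1)·12 = -168.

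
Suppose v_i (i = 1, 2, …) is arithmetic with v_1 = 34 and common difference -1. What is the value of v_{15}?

20

v_i = 34 + (i - 1)·(-1).
v_{15} = 34 + 14·(-1) = 20.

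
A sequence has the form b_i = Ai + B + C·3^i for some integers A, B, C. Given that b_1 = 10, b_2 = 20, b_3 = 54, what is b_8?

13112

The three given values yield: A + B + 3C = 10; 2A + B + 9C = 20; 3A + B + 27C = 54.
Subtracting the first from the second: A + 6C = 10.
Subtracting the second from the third: A + 18C = 34.
Solving: C = 2, A = -2, then B = 6.
Therefore b_8 = -16 + 6 + 2·6561 = 13112.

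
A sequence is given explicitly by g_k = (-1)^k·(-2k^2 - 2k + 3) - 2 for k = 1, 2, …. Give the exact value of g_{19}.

755

(-1)^19 = -1; -2k^2 - 2k + 3 at k=19 is -757; so g_{19} = 755.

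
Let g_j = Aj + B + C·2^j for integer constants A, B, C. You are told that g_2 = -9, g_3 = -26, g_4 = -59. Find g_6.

-253

Plug in j = 2, 3, 4: 2A + B + 4C = -9; 3A + B + 8C = -26; 4A + B + 16C = -59.
Subtracting the first from the second: A + 4C = -17.
Subtracting the second from the third: A + 8C = -33.
Solving: C = -4, A = -1, then B = 9.
So g_j = -1·j + 9 + (-4)·2^j; at j=6 this is -253.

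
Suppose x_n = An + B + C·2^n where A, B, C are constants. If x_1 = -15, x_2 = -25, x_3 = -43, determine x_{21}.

At n = 1, 2, 3: A + B + 2C = -15; 2A + B + 4C = -25; 3A + B + 8C = -43.
Subtracting the first from the second: A + 2C = -10.
Subtracting the second from the third: A + 4C = -18.
Solving: C = -4, A = -2, then B = -5.
Hence x_{21} = -2·21 + (-5) + (-4)·2097152 = -8388655.

-8388655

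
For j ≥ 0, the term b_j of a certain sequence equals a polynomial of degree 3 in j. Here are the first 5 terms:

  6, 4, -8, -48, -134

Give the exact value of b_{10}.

1st diffs: -2, -12, -40, -86.
2nd diffs: -10, -28, -46.
3rd diffs: -18, -18 (constant).
So b_j = -3j^3 + 4j^2 - 3j + 6.
Evaluating at j = 10 gives b_{10} = -2624.

-2624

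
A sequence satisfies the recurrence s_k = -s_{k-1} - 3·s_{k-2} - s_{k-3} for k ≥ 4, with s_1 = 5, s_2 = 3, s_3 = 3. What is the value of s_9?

173

Compute successive terms:
s_4 = -17; s_5 = 5; s_6 = 43; s_7 = -41; s_8 = -93; s_9 = 173.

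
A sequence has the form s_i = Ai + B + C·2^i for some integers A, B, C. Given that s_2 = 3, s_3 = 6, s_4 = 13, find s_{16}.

Plug in i = 2, 3, 4: 2A + B + 4C = 3; 3A + B + 8C = 6; 4A + B + 16C = 13.
Subtracting the first from the second: A + 4C = 3.
Subtracting the second from the third: A + 8C = 7.
Solving: C = 1, A = -1, then B = 1.
Therefore s_{16} = -16 + 1 + 1·65536 = 65521.

65521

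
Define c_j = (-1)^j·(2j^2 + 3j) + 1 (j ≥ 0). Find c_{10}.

(-1)^10 = 1; 2j^2 + 3j at j=10 is 230; so c_{10} = 231.

231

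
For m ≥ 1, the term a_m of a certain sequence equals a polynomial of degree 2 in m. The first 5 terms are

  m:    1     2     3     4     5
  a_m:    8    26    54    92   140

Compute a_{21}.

1st diffs: 18, 28, 38, 48.
2nd diffs: 10, 10, 10 (constant).
So a_m = 5m^2 + 3m.
Evaluating at m = 21 gives a_{21} = 2268.

2268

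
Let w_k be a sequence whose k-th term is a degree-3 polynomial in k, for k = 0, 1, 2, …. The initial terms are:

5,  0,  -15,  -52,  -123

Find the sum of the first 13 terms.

-11765

1st diffs: -5, -15, -37, -71.
2nd diffs: -10, -22, -34.
3rd diffs: -12, -12 (constant).
Newton forward-difference form: w_k = 5 + (-5)·C(k,1) + (-10)·C(k,2) + (-12)·C(k,3).
Continuing: …, -240, -415, -660, -987, …, w_{12} = -3355.
Summing k = 0..12 (13 terms) gives -11765.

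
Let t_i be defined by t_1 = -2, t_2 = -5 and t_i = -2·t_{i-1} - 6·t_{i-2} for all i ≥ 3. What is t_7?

Applying the relation repeatedly:
t_3 = 22;  t_4 = -14;  t_5 = -104;  t_6 = 292;  t_7 = 40.

40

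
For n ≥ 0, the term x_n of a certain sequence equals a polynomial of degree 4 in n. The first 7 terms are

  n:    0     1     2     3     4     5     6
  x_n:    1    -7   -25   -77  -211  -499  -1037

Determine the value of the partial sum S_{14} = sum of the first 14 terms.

1st diffs: -8, -18, -52, -134, -288, -538.
2nd diffs: -10, -34, -82, -154, -250.
3rd diffs: -24, -48, -72, -96.
4th diffs: -24, -24, -24 (constant).
Newton forward-difference form: x_n = 1 + (-8)·C(n,1) + (-10)·C(n,2) + (-24)·C(n,3) + (-24)·C(n,4).
Continuing: …, -1945, -3367, -5471, -8449, …, x_{13} = -24907.
Summing n = 0..13 (14 terms) gives -76426.

-76426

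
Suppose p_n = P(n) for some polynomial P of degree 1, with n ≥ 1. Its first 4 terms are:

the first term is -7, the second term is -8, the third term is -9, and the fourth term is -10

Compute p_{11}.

1st diffs: -1, -1, -1 (constant).
So p_n = -n - 6.
Evaluating at n = 11 gives p_{11} = -17.

-17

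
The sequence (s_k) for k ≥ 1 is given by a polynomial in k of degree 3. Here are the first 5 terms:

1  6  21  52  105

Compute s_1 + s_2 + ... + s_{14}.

10115

1st diffs: 5, 15, 31, 53.
2nd diffs: 10, 16, 22.
3rd diffs: 6, 6 (constant).
So s_k = k^3 - k^2 + k.
Continuing: …, 186, 301, 456, 657, …, s_{14} = 2562.
Summing k = 1..14 (14 terms) gives 10115.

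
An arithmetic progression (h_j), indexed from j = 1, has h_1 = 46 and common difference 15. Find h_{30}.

481

h_j = 46 + (j - 1)·15.
h_{30} = 46 + 29·15 = 481.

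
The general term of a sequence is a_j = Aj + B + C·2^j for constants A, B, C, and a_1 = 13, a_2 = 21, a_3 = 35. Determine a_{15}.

The three given values yield: A + B + 2C = 13; 2A + B + 4C = 21; 3A + B + 8C = 35.
Subtracting the first from the second: A + 2C = 8.
Subtracting the second from the third: A + 4C = 14.
Solving: C = 3, A = 2, then B = 5.
Hence a_{15} = 2·15 + 5 + 3·32768 = 98339.

98339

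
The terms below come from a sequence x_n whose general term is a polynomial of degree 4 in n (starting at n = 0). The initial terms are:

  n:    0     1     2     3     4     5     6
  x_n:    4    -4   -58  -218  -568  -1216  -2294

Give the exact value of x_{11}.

1st diffs: -8, -54, -160, -350, -648, -1078.
2nd diffs: -46, -106, -190, -298, -430.
3rd diffs: -60, -84, -108, -132.
4th diffs: -24, -24, -24 (constant).
Newton forward-difference form: x_n = 4 + (-8)·C(n,1) + (-46)·C(n,2) + (-60)·C(n,3) + (-24)·C(n,4).
At n = 11: n = 11, so x_{11} = 4 - 88 - 2530 - 9900 - 7920 = -20434.

-20434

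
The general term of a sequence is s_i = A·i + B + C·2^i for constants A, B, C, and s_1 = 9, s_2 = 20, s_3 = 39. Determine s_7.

The three given values yield: A + B + 2C = 9; 2A + B + 4C = 20; 3A + B + 8C = 39.
Subtracting the first from the second: A + 2C = 11.
Subtracting the second from the third: A + 4C = 19.
Solving: C = 4, A = 3, then B = -2.
Therefore s_7 = 21 + (-2) + 4·128 = 531.

531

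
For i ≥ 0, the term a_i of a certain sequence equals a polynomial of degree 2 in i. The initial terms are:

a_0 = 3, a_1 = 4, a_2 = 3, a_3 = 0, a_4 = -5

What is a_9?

1st diffs: 1, -1, -3, -5.
2nd diffs: -2, -2, -2 (constant).
Newton forward-difference form: a_i = 3 + 1·C(i,1) + (-2)·C(i,2).
At i = 9: i = 9, so a_9 = 3 + 9 - 72 = -60.

-60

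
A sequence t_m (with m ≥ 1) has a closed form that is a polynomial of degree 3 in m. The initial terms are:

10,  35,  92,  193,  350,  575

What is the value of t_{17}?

10970

1st diffs: 25, 57, 101, 157, 225.
2nd diffs: 32, 44, 56, 68.
3rd diffs: 12, 12, 12 (constant).
Newton forward-difference form: t_m = 10 + 25·C(m-1,1) + 32·C(m-1,2) + 12·C(m-1,3).
At m = 17: m-1 = 16, so t_{17} = 10 + 400 + 3840 + 6720 = 10970.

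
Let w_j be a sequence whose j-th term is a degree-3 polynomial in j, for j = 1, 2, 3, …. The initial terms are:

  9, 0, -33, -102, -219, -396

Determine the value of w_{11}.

-2601

1st diffs: -9, -33, -69, -117, -177.
2nd diffs: -24, -36, -48, -60.
3rd diffs: -12, -12, -12 (constant).
So w_j = -2j^3 + 5j + 6.
Evaluating at j = 11 gives w_{11} = -2601.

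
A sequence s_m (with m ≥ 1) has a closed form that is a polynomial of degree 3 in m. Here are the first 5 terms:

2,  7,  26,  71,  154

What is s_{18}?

1st diffs: 5, 19, 45, 83.
2nd diffs: 14, 26, 38.
3rd diffs: 12, 12 (constant).
Newton forward-difference form: s_m = 2 + 5·C(m-1,1) + 14·C(m-1,2) + 12·C(m-1,3).
At m = 18: m-1 = 17, so s_{18} = 2 + 85 + 1904 + 8160 = 10151.

10151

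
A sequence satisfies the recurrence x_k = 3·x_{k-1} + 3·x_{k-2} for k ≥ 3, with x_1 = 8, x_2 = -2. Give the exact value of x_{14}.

Compute successive terms:
x_3 = 18  x_4 = 48  x_5 = 198  …  x_{11} = 579798  x_{12} = 2198178  x_{13} = 8333928  x_{14} = 31596318.

31596318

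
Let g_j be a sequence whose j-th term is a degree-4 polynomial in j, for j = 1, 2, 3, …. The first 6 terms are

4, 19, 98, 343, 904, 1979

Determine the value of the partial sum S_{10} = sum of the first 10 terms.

1st diffs: 15, 79, 245, 561, 1075.
2nd diffs: 64, 166, 316, 514.
3rd diffs: 102, 150, 198.
4th diffs: 48, 48 (constant).
Newton forward-difference form: g_j = 4 + 15·C(j-1,1) + 64·C(j-1,2) + 102·C(j-1,3) + 48·C(j-1,4).
Continuing: 3814, 6703, 10988, 17059.
Summing j = 1..10 (10 terms) gives 41911.

41911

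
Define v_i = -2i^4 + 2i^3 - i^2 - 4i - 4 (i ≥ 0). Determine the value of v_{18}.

v_{18} = -2·18^4 + 2·18^3 - 1·18^2 - 4·18 - 4 = -198688.

-198688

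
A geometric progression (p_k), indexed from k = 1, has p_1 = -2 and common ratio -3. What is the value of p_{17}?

p_k = (-2)·(-3)^(k-1).
p_{17} = (-2)·(-3)^16 = -86093442.

-86093442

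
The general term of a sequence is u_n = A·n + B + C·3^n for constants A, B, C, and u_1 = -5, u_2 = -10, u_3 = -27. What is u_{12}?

-531432

Write the equations: A + B + 3C = -5; 2A + B + 9C = -10; 3A + B + 27C = -27.
Subtracting the first from the second: A + 6C = -5.
Subtracting the second from the third: A + 18C = -17.
Solving: C = -1, A = 1, then B = -3.
Hence u_{12} = 1·12 + (-3) + (-1)·531441 = -531432.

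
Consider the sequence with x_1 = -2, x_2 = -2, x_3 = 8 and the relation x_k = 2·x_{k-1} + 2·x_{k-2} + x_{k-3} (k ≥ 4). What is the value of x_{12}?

Applying the relation repeatedly:
x_4 = 10  x_5 = 34  x_6 = 96  x_7 = 270  x_8 = 766  x_9 = 2168  x_{10} = 6138  x_{11} = 17378  x_{12} = 49200.

49200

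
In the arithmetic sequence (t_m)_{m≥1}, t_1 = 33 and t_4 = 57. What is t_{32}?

Common difference d = (57 - 33) / (4 - 1) = 8.
t_m = 33 + (m - 1)·8.
t_{32} = 33 + 31·8 = 281.

281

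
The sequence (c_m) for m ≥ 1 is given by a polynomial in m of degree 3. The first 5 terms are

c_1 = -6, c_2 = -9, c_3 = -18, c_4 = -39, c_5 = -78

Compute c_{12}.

-1359

1st diffs: -3, -9, -21, -39.
2nd diffs: -6, -12, -18.
3rd diffs: -6, -6 (constant).
Newton forward-difference form: c_m = -6 + (-3)·C(m-1,1) + (-6)·C(m-1,2) + (-6)·C(m-1,3).
At m = 12: m-1 = 11, so c_{12} = -6 - 33 - 330 - 990 = -1359.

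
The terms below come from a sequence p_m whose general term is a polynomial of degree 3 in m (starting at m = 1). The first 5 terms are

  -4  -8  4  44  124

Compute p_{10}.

1st diffs: -4, 12, 40, 80.
2nd diffs: 16, 28, 40.
3rd diffs: 12, 12 (constant).
Newton forward-difference form: p_m = -4 + (-4)·C(m-1,1) + 16·C(m-1,2) + 12·C(m-1,3).
At m = 10: m-1 = 9, so p_{10} = -4 - 36 + 576 + 1008 = 1544.

1544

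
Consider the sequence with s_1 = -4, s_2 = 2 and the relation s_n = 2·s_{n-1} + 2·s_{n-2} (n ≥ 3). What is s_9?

-832

s_3 = -4; s_4 = -4; s_5 = -16; s_6 = -40; s_7 = -112; s_8 = -304; s_9 = -832.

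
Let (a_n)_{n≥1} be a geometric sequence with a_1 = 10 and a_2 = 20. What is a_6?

320

Common ratio r = 2.
a_n = 10·2^(n-1).
a_6 = 10·2^5 = 320.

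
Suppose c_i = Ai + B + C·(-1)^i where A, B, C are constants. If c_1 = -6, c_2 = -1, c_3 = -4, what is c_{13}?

6

At i = 1, 2, 3: A + B - C = -6; 2A + B + C = -1; 3A + B - C = -4.
Subtracting the first from the second: A + 2C = 5.
Subtracting the second from the third: A - 2C = -3.
Solving: C = 2, A = 1, then B = -5.
Hence c_{13} = 1·13 + (-5) + 2·(-1) = 6.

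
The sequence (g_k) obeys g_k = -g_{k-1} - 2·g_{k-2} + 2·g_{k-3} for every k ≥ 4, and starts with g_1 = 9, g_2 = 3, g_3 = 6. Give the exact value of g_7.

Compute successive terms:
g_4 = 6  g_5 = -12  g_6 = 12  g_7 = 24.

24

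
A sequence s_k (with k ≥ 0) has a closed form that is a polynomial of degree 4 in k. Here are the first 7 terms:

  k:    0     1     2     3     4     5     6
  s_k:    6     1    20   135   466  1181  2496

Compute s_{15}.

1st diffs: -5, 19, 115, 331, 715, 1315.
2nd diffs: 24, 96, 216, 384, 600.
3rd diffs: 72, 120, 168, 216.
4th diffs: 48, 48, 48 (constant).
So s_k = 2k^4 - 2k^2 - 5k + 6.
Evaluating at k = 15 gives s_{15} = 100731.

100731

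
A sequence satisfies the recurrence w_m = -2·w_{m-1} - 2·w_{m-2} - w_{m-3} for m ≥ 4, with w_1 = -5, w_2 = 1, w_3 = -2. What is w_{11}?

-11

Compute successive terms:
w_4 = 7;  w_5 = -11;  w_6 = 10;  w_7 = -5;  w_8 = 1;  w_9 = -2;  w_{10} = 7;  w_{11} = -11.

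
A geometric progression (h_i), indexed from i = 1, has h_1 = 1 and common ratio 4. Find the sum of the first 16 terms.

h_i = 1·4^(i-1).
S = 1·(4^16 - 1)/(4 - 1) = 1·(4294967296 - 1)/(3) = 1431655765.

1431655765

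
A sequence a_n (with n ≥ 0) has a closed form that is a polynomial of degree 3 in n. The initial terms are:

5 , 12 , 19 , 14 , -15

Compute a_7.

-366

1st diffs: 7, 7, -5, -29.
2nd diffs: 0, -12, -24.
3rd diffs: -12, -12 (constant).
Newton forward-difference form: a_n = 5 + 7·C(n,1) + (-12)·C(n,3).
At n = 7: n = 7, so a_7 = 5 + 49 - 420 = -366.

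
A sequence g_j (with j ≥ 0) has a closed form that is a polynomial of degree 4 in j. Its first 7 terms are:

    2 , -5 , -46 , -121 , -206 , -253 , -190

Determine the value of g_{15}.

1st diffs: -7, -41, -75, -85, -47, 63.
2nd diffs: -34, -34, -10, 38, 110.
3rd diffs: 0, 24, 48, 72.
4th diffs: 24, 24, 24 (constant).
So g_j = j^4 - 6j^3 - 6j^2 + 4j + 2.
Evaluating at j = 15 gives g_{15} = 29087.

29087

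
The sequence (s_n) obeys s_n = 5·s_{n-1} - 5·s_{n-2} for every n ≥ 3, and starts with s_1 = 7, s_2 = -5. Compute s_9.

-192500

Compute successive terms:
s_3 = -60  s_4 = -275  s_5 = -1075  s_6 = -4000  s_7 = -14625  s_8 = -53125  s_9 = -192500.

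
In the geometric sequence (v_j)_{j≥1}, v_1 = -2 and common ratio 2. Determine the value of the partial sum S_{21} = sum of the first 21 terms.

-4194302

v_j = (-2)·2^(j-1).
S = (-2)·(2^21 - 1)/(2 - 1) = (-2)·(2097152 - 1)/(1) = -4194302.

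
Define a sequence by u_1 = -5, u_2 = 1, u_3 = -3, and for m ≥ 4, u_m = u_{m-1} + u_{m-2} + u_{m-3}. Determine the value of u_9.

u_4 = -7, u_5 = -9, u_6 = -19, u_7 = -35, u_8 = -63, u_9 = -117.

-117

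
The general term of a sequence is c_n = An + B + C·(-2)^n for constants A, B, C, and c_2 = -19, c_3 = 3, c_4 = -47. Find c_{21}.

At n = 2, 3, 4: 2A + B + 4C = -19; 3A + B - 8C = 3; 4A + B + 16C = -47.
Subtracting the first from the second: A - 12C = 22.
Subtracting the second from the third: A + 24C = -50.
Solving: C = -2, A = -2, then B = -7.
Hence c_{21} = -2·21 + (-7) + (-2)·(-2097152) = 4194255.

4194255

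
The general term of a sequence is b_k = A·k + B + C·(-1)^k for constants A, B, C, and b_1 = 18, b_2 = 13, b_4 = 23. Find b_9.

58

Plug in k = 1, 2, 4: A + B - C = 18; 2A + B + C = 13; 4A + B + C = 23.
Subtracting the first from the second: A + 2C = -5.
Subtracting the second from the third: 2A = 10.
Solving: C = -5, A = 5, then B = 8.
Hence b_9 = 5·9 + 8 + (-5)·(-1) = 58.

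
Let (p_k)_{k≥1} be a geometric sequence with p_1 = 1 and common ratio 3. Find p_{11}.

p_k = 1·3^(k-1).
p_{11} = 1·3^10 = 59049.

59049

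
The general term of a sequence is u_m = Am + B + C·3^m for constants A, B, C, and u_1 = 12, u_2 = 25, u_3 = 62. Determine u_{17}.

258280348

At m = 1, 2, 3: A + B + 3C = 12; 2A + B + 9C = 25; 3A + B + 27C = 62.
Subtracting the first from the second: A + 6C = 13.
Subtracting the second from the third: A + 18C = 37.
Solving: C = 2, A = 1, then B = 5.
Therefore u_{17} = 17 + 5 + 2·129140163 = 258280348.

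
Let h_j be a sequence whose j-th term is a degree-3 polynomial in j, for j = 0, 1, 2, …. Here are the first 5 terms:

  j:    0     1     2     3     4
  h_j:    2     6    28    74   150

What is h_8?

1st diffs: 4, 22, 46, 76.
2nd diffs: 18, 24, 30.
3rd diffs: 6, 6 (constant).
So h_j = j^3 + 6j^2 - 3j + 2.
Evaluating at j = 8 gives h_8 = 874.

874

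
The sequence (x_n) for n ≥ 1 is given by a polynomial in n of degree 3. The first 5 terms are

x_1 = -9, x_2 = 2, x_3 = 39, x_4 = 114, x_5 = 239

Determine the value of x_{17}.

10007

1st diffs: 11, 37, 75, 125.
2nd diffs: 26, 38, 50.
3rd diffs: 12, 12 (constant).
Newton forward-difference form: x_n = -9 + 11·C(n-1,1) + 26·C(n-1,2) + 12·C(n-1,3).
At n = 17: n-1 = 16, so x_{17} = -9 + 176 + 3120 + 6720 = 10007.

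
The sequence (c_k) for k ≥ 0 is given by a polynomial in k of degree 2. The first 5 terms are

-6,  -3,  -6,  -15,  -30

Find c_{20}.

1st diffs: 3, -3, -9, -15.
2nd diffs: -6, -6, -6 (constant).
Newton forward-difference form: c_k = -6 + 3·C(k,1) + (-6)·C(k,2).
At k = 20: k = 20, so c_{20} = -6 + 60 - 1140 = -1086.

-1086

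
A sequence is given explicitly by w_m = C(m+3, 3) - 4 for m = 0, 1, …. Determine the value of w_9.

216

C(12, 3) = 220, so w_9 = 216.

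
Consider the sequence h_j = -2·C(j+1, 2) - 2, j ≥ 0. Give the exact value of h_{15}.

C(16, 2) = 120, so h_{15} = -242.

-242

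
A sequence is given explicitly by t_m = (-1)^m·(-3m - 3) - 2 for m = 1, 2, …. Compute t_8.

(-1)^8 = 1; -3m - 3 at m=8 is -27; so t_8 = -29.

-29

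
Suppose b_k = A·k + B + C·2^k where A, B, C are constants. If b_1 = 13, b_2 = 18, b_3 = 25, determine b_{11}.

Plug in k = 1, 2, 3: A + B + 2C = 13; 2A + B + 4C = 18; 3A + B + 8C = 25.
Subtracting the first from the second: A + 2C = 5.
Subtracting the second from the third: A + 4C = 7.
Solving: C = 1, A = 3, then B = 8.
So b_k = 3·k + 8 + 1·2^k; at k=11 this is 2089.

2089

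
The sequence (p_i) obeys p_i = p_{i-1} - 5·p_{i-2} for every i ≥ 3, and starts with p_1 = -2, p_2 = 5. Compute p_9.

-1385

Step forward from the initial values:
p_3 = 15  p_4 = -10  p_5 = -85  p_6 = -35  p_7 = 390  p_8 = 565  p_9 = -1385.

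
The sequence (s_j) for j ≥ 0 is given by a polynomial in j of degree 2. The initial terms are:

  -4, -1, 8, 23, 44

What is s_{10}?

296

1st diffs: 3, 9, 15, 21.
2nd diffs: 6, 6, 6 (constant).
Newton forward-difference form: s_j = -4 + 3·C(j,1) + 6·C(j,2).
At j = 10: j = 10, so s_{10} = -4 + 30 + 270 = 296.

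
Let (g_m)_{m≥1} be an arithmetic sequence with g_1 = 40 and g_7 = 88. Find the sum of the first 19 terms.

2128

Common difference d = (88 - 40) / (7 - 1) = 8.
g_m = 40 + (m - 1)·8.
g_{19} = 184; S = 19·(40 + 184)/2 = 2128.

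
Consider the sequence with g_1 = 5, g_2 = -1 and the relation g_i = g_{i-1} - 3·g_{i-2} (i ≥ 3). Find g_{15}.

10064

g_3 = -16, g_4 = -13, g_5 = 35, …, g_{12} = -718, g_{13} = -3955, g_{14} = -1801, g_{15} = 10064.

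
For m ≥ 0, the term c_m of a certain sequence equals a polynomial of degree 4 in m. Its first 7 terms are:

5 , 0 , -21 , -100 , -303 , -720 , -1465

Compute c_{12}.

-22231

1st diffs: -5, -21, -79, -203, -417, -745.
2nd diffs: -16, -58, -124, -214, -328.
3rd diffs: -42, -66, -90, -114.
4th diffs: -24, -24, -24 (constant).
Newton forward-difference form: c_m = 5 + (-5)·C(m,1) + (-16)·C(m,2) + (-42)·C(m,3) + (-24)·C(m,4).
At m = 12: m = 12, so c_{12} = 5 - 60 - 1056 - 9240 - 11880 = -22231.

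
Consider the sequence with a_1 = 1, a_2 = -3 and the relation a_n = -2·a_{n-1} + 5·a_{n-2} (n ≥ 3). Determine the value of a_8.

Iterate the recurrence:
a_3 = 11, a_4 = -37, a_5 = 129, a_6 = -443, a_7 = 1531, a_8 = -5277.

-5277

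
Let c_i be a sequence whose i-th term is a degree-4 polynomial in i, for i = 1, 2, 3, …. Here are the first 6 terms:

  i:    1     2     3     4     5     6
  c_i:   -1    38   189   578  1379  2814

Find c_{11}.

30629

1st diffs: 39, 151, 389, 801, 1435.
2nd diffs: 112, 238, 412, 634.
3rd diffs: 126, 174, 222.
4th diffs: 48, 48 (constant).
Newton forward-difference form: c_i = -1 + 39·C(i-1,1) + 112·C(i-1,2) + 126·C(i-1,3) + 48·C(i-1,4).
At i = 11: i-1 = 10, so c_{11} = -1 + 390 + 5040 + 15120 + 10080 = 30629.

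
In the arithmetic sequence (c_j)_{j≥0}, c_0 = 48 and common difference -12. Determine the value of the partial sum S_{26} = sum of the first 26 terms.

-2652

c_j = 48 + (j - 0)·(-12).
c_{25} = -252; S = 26·(48 + (-252))/2 = -2652.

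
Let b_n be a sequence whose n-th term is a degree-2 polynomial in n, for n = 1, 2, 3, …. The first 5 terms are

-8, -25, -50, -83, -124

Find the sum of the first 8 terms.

-988

1st diffs: -17, -25, -33, -41.
2nd diffs: -8, -8, -8 (constant).
Newton forward-difference form: b_n = -8 + (-17)·C(n-1,1) + (-8)·C(n-1,2).
Continuing: -173, -230, -295.
Summing n = 1..8 (8 terms) gives -988.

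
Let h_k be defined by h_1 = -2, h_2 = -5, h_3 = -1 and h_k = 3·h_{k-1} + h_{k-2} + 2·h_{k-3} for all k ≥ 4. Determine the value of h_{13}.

-916112

Iterate the recurrence:
h_4 = -12  h_5 = -47  h_6 = -155  h_7 = -536  h_8 = -1857  h_9 = -6417  h_{10} = -22180  h_{11} = -76671  h_{12} = -265027  h_{13} = -916112.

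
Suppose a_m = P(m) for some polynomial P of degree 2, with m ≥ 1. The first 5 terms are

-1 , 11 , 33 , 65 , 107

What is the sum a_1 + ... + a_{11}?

2299

1st diffs: 12, 22, 32, 42.
2nd diffs: 10, 10, 10 (constant).
Newton forward-difference form: a_m = -1 + 12·C(m-1,1) + 10·C(m-1,2).
Continuing: …, 159, 221, 293, 375, …, a_{11} = 569.
Summing m = 1..11 (11 terms) gives 2299.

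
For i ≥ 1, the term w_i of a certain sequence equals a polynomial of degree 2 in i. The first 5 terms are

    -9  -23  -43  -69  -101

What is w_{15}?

1st diffs: -14, -20, -26, -32.
2nd diffs: -6, -6, -6 (constant).
Newton forward-difference form: w_i = -9 + (-14)·C(i-1,1) + (-6)·C(i-1,2).
At i = 15: i-1 = 14, so w_{15} = -9 - 196 - 546 = -751.

-751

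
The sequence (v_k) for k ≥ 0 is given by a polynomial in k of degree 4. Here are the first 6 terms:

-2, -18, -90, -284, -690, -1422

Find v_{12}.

1st diffs: -16, -72, -194, -406, -732.
2nd diffs: -56, -122, -212, -326.
3rd diffs: -66, -90, -114.
4th diffs: -24, -24 (constant).
Newton forward-difference form: v_k = -2 + (-16)·C(k,1) + (-56)·C(k,2) + (-66)·C(k,3) + (-24)·C(k,4).
At k = 12: k = 12, so v_{12} = -2 - 192 - 3696 - 14520 - 11880 = -30290.

-30290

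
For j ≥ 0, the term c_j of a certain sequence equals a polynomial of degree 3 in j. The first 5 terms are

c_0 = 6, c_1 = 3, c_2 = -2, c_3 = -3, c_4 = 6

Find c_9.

1st diffs: -3, -5, -1, 9.
2nd diffs: -2, 4, 10.
3rd diffs: 6, 6 (constant).
Newton forward-difference form: c_j = 6 + (-3)·C(j,1) + (-2)·C(j,2) + 6·C(j,3).
At j = 9: j = 9, so c_9 = 6 - 27 - 72 + 504 = 411.

411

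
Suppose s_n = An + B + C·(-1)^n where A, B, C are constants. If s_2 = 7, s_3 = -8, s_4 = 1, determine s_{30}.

Plug in n = 2, 3, 4: 2A + B + C = 7; 3A + B - C = -8; 4A + B + C = 1.
Subtracting the first from the second: A - 2C = -15.
Subtracting the second from the third: A + 2C = 9.
Solving: C = 6, A = -3, then B = 7.
Therefore s_{30} = -90 + 7 + 6·1 = -77.

-77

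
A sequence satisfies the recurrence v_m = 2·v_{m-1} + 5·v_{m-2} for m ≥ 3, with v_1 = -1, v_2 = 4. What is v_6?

Compute successive terms:
v_3 = 3;  v_4 = 26;  v_5 = 67;  v_6 = 264.

264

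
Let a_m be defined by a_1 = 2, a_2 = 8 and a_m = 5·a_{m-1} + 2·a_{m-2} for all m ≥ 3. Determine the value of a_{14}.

4726556252

Step forward from the initial values:
a_3 = 44  a_4 = 236  a_5 = 1268  …  a_{11} = 30483764  a_{12} = 163767356  a_{13} = 879804308  a_{14} = 4726556252.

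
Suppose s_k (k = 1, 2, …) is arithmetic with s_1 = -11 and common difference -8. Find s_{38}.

s_k = -11 + (k - 1)·(-8).
s_{38} = -11 + 37·(-8) = -307.

-307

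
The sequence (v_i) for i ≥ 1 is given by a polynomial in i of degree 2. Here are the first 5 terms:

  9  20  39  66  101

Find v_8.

1st diffs: 11, 19, 27, 35.
2nd diffs: 8, 8, 8 (constant).
So v_i = 4i^2 - i + 6.
Evaluating at i = 8 gives v_8 = 254.

254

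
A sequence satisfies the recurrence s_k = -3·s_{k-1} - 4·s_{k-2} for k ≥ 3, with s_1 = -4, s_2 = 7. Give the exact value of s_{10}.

Step forward from the initial values:
s_3 = -5; s_4 = -13; s_5 = 59; s_6 = -125; s_7 = 139; s_8 = 83; s_9 = -805; s_{10} = 2083.

2083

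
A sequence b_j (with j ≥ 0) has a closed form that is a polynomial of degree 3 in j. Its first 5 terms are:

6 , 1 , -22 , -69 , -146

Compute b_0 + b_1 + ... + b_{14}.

1st diffs: -5, -23, -47, -77.
2nd diffs: -18, -24, -30.
3rd diffs: -6, -6 (constant).
So b_j = -j^3 - 6j^2 + 2j + 6.
Continuing: …, -259, -414, -617, -874, …, b_{14} = -3886.
Summing j = 0..14 (15 terms) gives -16815.

-16815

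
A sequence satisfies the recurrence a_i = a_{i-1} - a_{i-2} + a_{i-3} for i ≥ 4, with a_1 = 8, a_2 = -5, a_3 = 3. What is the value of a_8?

16

a_4 = 16; a_5 = 8; a_6 = -5; a_7 = 3; a_8 = 16.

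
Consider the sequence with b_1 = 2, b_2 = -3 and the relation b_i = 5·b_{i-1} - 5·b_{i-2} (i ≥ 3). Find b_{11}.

-990625

Applying the relation repeatedly:
b_3 = -25, b_4 = -110, b_5 = -425, b_6 = -1575, b_7 = -5750, b_8 = -20875, b_9 = -75625, b_{10} = -273750, b_{11} = -990625.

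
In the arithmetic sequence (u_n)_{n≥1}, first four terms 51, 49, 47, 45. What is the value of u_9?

35

Common difference d = -2.
u_n = 51 + (n - 1)·(-2).
u_9 = 51 + 8·(-2) = 35.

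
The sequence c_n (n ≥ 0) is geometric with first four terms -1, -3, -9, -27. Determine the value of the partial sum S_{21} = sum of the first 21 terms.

-5230176601

Common ratio r = 3.
c_n = (-1)·3^(n-0).
S = (-1)·(3^21 - 1)/(3 - 1) = (-1)·(10460353203 - 1)/(2) = -5230176601.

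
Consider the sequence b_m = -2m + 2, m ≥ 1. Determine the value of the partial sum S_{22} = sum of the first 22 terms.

-462

Over m = 1..22: Σm = 253.
Total = (-2)·253 + (2)·22 = -462.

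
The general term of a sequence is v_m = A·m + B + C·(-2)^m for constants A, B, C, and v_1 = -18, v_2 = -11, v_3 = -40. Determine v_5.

-98

Plug in m = 1, 2, 3: A + B - 2C = -18; 2A + B + 4C = -11; 3A + B - 8C = -40.
Subtracting the first from the second: A + 6C = 7.
Subtracting the second from the third: A - 12C = -29.
Solving: C = 2, A = -5, then B = -9.
Hence v_5 = -5·5 + (-9) + 2·(-32) = -98.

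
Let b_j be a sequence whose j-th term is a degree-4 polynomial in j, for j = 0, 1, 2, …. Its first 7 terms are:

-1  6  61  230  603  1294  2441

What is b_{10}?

1st diffs: 7, 55, 169, 373, 691, 1147.
2nd diffs: 48, 114, 204, 318, 456.
3rd diffs: 66, 90, 114, 138.
4th diffs: 24, 24, 24 (constant).
Newton forward-difference form: b_j = -1 + 7·C(j,1) + 48·C(j,2) + 66·C(j,3) + 24·C(j,4).
At j = 10: j = 10, so b_{10} = -1 + 70 + 2160 + 7920 + 5040 = 15189.

15189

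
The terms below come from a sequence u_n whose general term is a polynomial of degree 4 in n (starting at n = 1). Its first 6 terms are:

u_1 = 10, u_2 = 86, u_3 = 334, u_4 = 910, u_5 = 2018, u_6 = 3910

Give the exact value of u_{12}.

51886

1st diffs: 76, 248, 576, 1108, 1892.
2nd diffs: 172, 328, 532, 784.
3rd diffs: 156, 204, 252.
4th diffs: 48, 48 (constant).
Newton forward-difference form: u_n = 10 + 76·C(n-1,1) + 172·C(n-1,2) + 156·C(n-1,3) + 48·C(n-1,4).
At n = 12: n-1 = 11, so u_{12} = 10 + 836 + 9460 + 25740 + 15840 = 51886.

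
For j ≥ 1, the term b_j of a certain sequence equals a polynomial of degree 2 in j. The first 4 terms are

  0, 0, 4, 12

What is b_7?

1st diffs: 0, 4, 8.
2nd diffs: 4, 4 (constant).
Newton forward-difference form: b_j = 4·C(j-1,2).
At j = 7: j-1 = 6, so b_7 = 60 = 60.

60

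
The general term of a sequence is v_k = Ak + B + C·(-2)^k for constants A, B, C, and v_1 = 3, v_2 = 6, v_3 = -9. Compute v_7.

-141

Plug in k = 1, 2, 3: A + B - 2C = 3; 2A + B + 4C = 6; 3A + B - 8C = -9.
Subtracting the first from the second: A + 6C = 3.
Subtracting the second from the third: A - 12C = -15.
Solving: C = 1, A = -3, then B = 8.
Therefore v_7 = -21 + 8 + 1·(-128) = -141.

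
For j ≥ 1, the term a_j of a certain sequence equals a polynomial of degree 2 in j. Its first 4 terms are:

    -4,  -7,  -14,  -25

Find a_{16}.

-469

1st diffs: -3, -7, -11.
2nd diffs: -4, -4 (constant).
So a_j = -2j^2 + 3j - 5.
Evaluating at j = 16 gives a_{16} = -469.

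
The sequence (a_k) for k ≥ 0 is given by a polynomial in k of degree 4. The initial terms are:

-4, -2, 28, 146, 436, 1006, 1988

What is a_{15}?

1st diffs: 2, 30, 118, 290, 570, 982.
2nd diffs: 28, 88, 172, 280, 412.
3rd diffs: 60, 84, 108, 132.
4th diffs: 24, 24, 24 (constant).
Newton forward-difference form: a_k = -4 + 2·C(k,1) + 28·C(k,2) + 60·C(k,3) + 24·C(k,4).
At k = 15: k = 15, so a_{15} = -4 + 30 + 2940 + 27300 + 32760 = 63026.

63026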